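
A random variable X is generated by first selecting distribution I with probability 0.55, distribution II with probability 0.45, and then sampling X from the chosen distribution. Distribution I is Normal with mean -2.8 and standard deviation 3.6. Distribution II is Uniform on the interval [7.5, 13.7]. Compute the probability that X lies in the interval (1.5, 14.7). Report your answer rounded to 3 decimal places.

0.514

Conditional on each component, P(1.5 < X < 14.7): I: 0.116151; II: 1.
By total probability, P(1.5 < X < 14.7) = 0.55·0.116151 + 0.45·1 = 0.513883.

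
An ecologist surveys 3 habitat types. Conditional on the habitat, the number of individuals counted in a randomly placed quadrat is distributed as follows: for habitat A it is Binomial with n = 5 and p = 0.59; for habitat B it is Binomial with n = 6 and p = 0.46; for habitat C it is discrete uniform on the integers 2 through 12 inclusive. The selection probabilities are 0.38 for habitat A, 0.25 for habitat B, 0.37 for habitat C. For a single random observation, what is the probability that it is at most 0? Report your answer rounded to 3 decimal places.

Conditional on each habitat, P(X ≤ 0): A: 0.0115856; B: 0.0247949; C: 0.
By total probability, P(X ≤ 0) = 0.38·0.0115856 + 0.25·0.0247949 + 0.37·0 = 0.0106013.

0.011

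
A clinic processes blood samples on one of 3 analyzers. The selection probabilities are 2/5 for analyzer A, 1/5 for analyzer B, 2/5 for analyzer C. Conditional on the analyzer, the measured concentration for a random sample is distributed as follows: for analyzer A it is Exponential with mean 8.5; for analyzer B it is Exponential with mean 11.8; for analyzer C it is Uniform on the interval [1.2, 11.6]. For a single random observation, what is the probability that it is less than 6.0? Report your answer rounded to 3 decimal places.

0.467

Conditional on each analyzer, P(X < 6.0): A: 0.506327; B: 0.398588; C: 0.461538.
By total probability, P(X < 6.0) = 0.4·0.506327 + 0.2·0.398588 + 0.4·0.461538 = 0.466864.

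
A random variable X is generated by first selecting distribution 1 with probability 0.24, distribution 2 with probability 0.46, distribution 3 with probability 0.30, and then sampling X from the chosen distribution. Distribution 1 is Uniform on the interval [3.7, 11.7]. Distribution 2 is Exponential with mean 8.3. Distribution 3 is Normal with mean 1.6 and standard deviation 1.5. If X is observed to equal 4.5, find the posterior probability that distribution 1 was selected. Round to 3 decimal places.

0.402

Likelihoods f(4.5 | ·): 1: 0.125; 2: 0.0700585; 3: 0.0410365.
Posterior ∝ prior × likelihood. Numerator for 1: 0.24·0.125 = 0.03.
Normalizing constant: 0.24·0.125 + 0.46·0.0700585 + 0.3·0.0410365 = 0.0745379.
P(1 | observation) = 0.03 / 0.0745379 = 0.40248.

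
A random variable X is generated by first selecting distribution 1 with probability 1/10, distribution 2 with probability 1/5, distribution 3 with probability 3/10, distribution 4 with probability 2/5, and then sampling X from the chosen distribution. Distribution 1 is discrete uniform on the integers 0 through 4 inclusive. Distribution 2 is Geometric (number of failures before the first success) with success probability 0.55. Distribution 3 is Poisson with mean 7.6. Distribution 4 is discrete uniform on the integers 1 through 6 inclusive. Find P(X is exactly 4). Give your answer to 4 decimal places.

0.1120

Conditional on each component, P(X = 4): 1: 0.2; 2: 0.0225534; 3: 0.0695673; 4: 0.166667.
By total probability, P(X = 4) = 0.1·0.2 + 0.2·0.0225534 + 0.3·0.0695673 + 0.4·0.166667 = 0.112048.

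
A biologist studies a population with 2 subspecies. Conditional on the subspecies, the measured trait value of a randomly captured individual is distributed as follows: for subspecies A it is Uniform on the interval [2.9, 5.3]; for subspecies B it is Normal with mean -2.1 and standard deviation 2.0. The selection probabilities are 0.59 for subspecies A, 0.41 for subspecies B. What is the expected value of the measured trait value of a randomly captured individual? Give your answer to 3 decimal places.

1.558

Component means — A: 4.1; B: -2.1.
E[X] = 0.59·4.1 + 0.41·-2.1 = 1.558.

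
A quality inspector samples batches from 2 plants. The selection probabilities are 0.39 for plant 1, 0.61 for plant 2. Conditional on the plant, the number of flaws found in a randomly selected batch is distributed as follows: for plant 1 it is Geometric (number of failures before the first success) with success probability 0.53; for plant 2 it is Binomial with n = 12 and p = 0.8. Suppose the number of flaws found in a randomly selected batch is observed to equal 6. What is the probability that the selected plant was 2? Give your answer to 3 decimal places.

Likelihoods P(X=6 | ·): 1: 0.00571298; 2: 0.0155021.
Posterior ∝ prior × likelihood. Numerator for 2: 0.61·0.0155021 = 0.00945631.
Normalizing constant: 0.39·0.00571298 + 0.61·0.0155021 = 0.0116844.
P(2 | observation) = 0.00945631 / 0.0116844 = 0.809313.

0.809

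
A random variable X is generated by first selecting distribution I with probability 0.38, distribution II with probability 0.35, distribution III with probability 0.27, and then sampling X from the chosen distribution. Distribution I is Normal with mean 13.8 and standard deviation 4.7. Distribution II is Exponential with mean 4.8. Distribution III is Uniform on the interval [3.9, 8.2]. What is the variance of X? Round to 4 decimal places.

Per component, I: μ=13.8, E[X²]=212.53; II: μ=4.8, E[X²]=46.08; III: μ=6.05, E[X²]=38.1433.
E[X] = 0.38·13.8 + 0.35·4.8 + 0.27·6.05 = 8.5575.
E[X²] = 0.38·212.53 + 0.35·46.08 + 0.27·38.1433 = 107.188.
Var(X) = E[X²] − (E[X])² = 107.188 − 73.2308 = 33.9573.

33.9573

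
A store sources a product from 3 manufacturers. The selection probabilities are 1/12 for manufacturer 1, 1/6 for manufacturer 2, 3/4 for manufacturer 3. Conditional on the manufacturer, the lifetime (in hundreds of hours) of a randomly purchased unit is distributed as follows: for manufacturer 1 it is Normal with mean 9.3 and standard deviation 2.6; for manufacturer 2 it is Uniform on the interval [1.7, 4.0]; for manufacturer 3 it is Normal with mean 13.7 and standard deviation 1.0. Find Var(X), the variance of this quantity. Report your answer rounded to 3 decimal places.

17.890

Per component, 1: μ=9.3, E[X²]=93.25; 2: μ=2.85, E[X²]=8.56333; 3: μ=13.7, E[X²]=188.69.
E[X] = 0.0833333·9.3 + 0.166667·2.85 + 0.75·13.7 = 11.525.
E[X²] = 0.0833333·93.25 + 0.166667·8.56333 + 0.75·188.69 = 150.716.
Var(X) = E[X²] − (E[X])² = 150.716 − 132.826 = 17.8899.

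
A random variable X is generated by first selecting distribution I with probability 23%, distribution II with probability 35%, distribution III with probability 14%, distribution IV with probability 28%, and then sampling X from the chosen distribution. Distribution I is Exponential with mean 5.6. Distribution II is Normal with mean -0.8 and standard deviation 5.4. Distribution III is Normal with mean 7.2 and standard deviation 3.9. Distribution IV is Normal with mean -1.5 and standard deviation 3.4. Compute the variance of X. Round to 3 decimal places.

35.562

Per component, I: μ=5.6, E[X²]=62.72; II: μ=-0.8, E[X²]=29.8; III: μ=7.2, E[X²]=67.05; IV: μ=-1.5, E[X²]=13.81.
E[X] = 0.23·5.6 + 0.35·-0.8 + 0.14·7.2 + 0.28·-1.5 = 1.596.
E[X²] = 0.23·62.72 + 0.35·29.8 + 0.14·67.05 + 0.28·13.81 = 38.1094.
Var(X) = E[X²] − (E[X])² = 38.1094 − 2.54722 = 35.5622.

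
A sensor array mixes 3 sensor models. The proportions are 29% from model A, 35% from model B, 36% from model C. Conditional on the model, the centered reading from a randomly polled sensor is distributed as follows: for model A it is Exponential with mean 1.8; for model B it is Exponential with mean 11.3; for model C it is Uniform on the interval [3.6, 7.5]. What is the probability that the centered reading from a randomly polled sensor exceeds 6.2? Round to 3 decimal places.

0.331

Conditional on each model, P(X > 6.2): A: 0.0319225; B: 0.577716; C: 0.333333.
By total probability, P(X > 6.2) = 0.29·0.0319225 + 0.35·0.577716 + 0.36·0.333333 = 0.331458.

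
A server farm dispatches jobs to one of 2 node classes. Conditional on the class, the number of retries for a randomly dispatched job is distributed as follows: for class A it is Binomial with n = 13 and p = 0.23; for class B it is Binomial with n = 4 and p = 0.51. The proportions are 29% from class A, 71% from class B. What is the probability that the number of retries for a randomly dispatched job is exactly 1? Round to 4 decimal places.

Conditional on each class, P(X = 1): A: 0.129885; B: 0.240004.
By total probability, P(X = 1) = 0.29·0.129885 + 0.71·0.240004 = 0.20807.

0.2081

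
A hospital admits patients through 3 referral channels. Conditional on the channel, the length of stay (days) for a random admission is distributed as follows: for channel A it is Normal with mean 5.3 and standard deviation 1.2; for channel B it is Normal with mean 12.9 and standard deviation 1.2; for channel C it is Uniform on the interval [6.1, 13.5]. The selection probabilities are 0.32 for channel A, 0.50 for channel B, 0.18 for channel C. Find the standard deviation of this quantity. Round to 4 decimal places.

3.6435

Per component, A: μ=5.3, E[X²]=29.53; B: μ=12.9, E[X²]=167.85; C: μ=9.8, E[X²]=100.603.
E[X] = 0.32·5.3 + 0.5·12.9 + 0.18·9.8 = 9.91.
E[X²] = 0.32·29.53 + 0.5·167.85 + 0.18·100.603 = 111.483.
Var(X) = E[X²] − (E[X])² = 111.483 − 98.2081 = 13.2751.
SD(X) = √13.2751 = 3.6435.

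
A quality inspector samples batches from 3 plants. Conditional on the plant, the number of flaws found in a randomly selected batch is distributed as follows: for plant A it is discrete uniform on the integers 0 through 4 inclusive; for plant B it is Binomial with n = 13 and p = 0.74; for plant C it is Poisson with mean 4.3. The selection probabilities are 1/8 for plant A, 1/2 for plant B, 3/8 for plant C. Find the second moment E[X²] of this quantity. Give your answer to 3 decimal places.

For each component E[X²] = Var + (mean)², giving A: 6; B: 95.0456; C: 22.79.
Overall E[X²] = 0.125·6 + 0.5·95.0456 + 0.375·22.79 = 56.819.

56.819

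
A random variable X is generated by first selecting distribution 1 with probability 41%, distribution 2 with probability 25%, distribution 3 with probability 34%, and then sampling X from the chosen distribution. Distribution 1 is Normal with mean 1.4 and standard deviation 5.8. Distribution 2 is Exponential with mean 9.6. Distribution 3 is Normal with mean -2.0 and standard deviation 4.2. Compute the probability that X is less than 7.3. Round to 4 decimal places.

Conditional on each component, P(X < 7.3): 1: 0.845481; 2: 0.532528; 3: 0.986595.
By total probability, P(X < 7.3) = 0.41·0.845481 + 0.25·0.532528 + 0.34·0.986595 = 0.815222.

0.8152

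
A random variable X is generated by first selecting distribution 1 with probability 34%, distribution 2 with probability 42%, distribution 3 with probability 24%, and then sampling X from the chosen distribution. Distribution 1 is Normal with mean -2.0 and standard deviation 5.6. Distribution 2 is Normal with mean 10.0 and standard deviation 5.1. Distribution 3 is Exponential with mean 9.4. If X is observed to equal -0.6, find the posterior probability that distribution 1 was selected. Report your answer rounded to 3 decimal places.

0.861

Likelihoods f(-0.6 | ·): 1: 0.0690479; 2: 0.00902174; 3: 0.
Posterior ∝ prior × likelihood. Numerator for 1: 0.34·0.0690479 = 0.0234763.
Normalizing constant: 0.34·0.0690479 + 0.42·0.00902174 + 0.24·0 = 0.0272654.
P(1 | observation) = 0.0234763 / 0.0272654 = 0.861028.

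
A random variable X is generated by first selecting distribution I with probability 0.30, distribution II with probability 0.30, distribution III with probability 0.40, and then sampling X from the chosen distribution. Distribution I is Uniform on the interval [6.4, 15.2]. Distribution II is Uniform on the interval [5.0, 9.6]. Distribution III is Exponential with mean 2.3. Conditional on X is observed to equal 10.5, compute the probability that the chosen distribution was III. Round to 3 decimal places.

0.050

Likelihoods f(10.5 | ·): I: 0.113636; II: 0; III: 0.00452505.
Posterior ∝ prior × likelihood. Numerator for III: 0.4·0.00452505 = 0.00181002.
Normalizing constant: 0.3·0.113636 + 0.3·0 + 0.4·0.00452505 = 0.0359009.
P(III | observation) = 0.00181002 / 0.0359009 = 0.0504171.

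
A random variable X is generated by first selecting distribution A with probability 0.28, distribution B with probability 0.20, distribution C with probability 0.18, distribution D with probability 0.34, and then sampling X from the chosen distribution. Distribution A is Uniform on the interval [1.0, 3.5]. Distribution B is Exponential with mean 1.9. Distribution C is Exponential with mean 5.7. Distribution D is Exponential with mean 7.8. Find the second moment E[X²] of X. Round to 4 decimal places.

For each component E[X²] = Var + (mean)², giving A: 5.58333; B: 7.22; C: 64.98; D: 121.68.
Overall E[X²] = 0.28·5.58333 + 0.2·7.22 + 0.18·64.98 + 0.34·121.68 = 56.0749.

56.0749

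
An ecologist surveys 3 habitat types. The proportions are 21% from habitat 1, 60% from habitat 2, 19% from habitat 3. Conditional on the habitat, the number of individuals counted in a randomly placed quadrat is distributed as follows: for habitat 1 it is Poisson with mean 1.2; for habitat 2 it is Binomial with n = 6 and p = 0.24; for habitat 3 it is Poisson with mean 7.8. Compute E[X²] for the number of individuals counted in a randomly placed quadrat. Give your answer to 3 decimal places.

For each component E[X²] = Var + (mean)², giving 1: 2.64; 2: 3.168; 3: 68.64.
Overall E[X²] = 0.21·2.64 + 0.6·3.168 + 0.19·68.64 = 15.4968.

15.497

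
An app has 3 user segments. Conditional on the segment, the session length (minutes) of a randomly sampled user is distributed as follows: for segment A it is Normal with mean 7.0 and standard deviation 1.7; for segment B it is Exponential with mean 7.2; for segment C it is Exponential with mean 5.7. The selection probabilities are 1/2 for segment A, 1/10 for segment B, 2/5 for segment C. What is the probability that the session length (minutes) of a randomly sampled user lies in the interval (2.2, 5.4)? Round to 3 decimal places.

0.229

Conditional on each segment, P(2.2 < X < 5.4): A: 0.170932; B: 0.264347; C: 0.292034.
By total probability, P(2.2 < X < 5.4) = 0.5·0.170932 + 0.1·0.264347 + 0.4·0.292034 = 0.228715.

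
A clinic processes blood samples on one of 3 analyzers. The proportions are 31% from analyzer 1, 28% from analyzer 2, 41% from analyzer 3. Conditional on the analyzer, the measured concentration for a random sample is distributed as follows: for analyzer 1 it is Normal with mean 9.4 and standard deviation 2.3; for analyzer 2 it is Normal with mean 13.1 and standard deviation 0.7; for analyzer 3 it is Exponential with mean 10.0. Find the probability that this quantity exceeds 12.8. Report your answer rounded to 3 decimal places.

0.322

Conditional on each analyzer, P(X > 12.8): 1: 0.069669; 2: 0.665882; 3: 0.278037.
By total probability, P(X > 12.8) = 0.31·0.069669 + 0.28·0.665882 + 0.41·0.278037 = 0.32204.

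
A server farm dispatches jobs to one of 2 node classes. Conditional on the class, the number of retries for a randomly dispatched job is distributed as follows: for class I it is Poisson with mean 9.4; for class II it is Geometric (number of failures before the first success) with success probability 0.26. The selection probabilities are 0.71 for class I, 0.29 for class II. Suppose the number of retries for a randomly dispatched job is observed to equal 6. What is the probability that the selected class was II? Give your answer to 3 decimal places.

Likelihoods P(X=6 | ·): I: 0.0792623; II: 0.0426937.
Posterior ∝ prior × likelihood. Numerator for II: 0.29·0.0426937 = 0.0123812.
Normalizing constant: 0.71·0.0792623 + 0.29·0.0426937 = 0.0686574.
P(II | observation) = 0.0123812 / 0.0686574 = 0.180333.

0.180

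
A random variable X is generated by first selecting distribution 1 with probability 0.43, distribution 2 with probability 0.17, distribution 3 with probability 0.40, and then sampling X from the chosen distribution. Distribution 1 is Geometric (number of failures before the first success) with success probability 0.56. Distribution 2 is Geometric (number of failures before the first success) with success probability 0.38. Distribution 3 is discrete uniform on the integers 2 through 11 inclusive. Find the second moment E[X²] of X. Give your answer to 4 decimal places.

For each component E[X²] = Var + (mean)², giving 1: 2.02041; 2: 6.95568; 3: 50.5.
Overall E[X²] = 0.43·2.02041 + 0.17·6.95568 + 0.4·50.5 = 22.2512.

22.2512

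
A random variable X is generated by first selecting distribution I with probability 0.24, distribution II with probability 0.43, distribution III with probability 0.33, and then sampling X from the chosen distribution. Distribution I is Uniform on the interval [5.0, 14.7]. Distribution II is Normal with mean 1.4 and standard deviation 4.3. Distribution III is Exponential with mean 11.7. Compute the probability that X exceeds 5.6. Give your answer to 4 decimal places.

0.5003

Conditional on each component, P(X > 5.6): I: 0.938144; II: 0.164348; III: 0.61963.
By total probability, P(X > 5.6) = 0.24·0.938144 + 0.43·0.164348 + 0.33·0.61963 = 0.500302.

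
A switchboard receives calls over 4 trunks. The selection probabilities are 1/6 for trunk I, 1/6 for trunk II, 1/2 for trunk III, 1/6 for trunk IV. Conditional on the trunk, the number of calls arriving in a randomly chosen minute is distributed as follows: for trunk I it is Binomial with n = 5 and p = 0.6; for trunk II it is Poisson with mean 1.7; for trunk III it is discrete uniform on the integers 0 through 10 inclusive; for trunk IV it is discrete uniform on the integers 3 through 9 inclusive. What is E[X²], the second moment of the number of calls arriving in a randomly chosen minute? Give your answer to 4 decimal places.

26.6317

For each component E[X²] = Var + (mean)², giving I: 10.2; II: 4.59; III: 35; IV: 40.
Overall E[X²] = 0.166667·10.2 + 0.166667·4.59 + 0.5·35 + 0.166667·40 = 26.6317.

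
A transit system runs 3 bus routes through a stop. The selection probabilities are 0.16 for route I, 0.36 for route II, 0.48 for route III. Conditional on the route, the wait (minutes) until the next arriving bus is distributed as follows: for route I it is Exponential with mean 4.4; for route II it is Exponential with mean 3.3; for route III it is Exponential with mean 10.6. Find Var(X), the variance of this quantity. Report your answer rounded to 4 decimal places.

73.1812

Per component, I: μ=4.4, E[X²]=38.72; II: μ=3.3, E[X²]=21.78; III: μ=10.6, E[X²]=224.72.
E[X] = 0.16·4.4 + 0.36·3.3 + 0.48·10.6 = 6.98.
E[X²] = 0.16·38.72 + 0.36·21.78 + 0.48·224.72 = 121.902.
Var(X) = E[X²] − (E[X])² = 121.902 − 48.7204 = 73.1812.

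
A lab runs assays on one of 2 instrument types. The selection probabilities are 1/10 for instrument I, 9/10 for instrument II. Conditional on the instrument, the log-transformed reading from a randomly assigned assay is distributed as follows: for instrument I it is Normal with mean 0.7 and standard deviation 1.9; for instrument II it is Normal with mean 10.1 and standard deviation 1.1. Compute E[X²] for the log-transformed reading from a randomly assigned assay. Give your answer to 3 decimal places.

93.308

For each component E[X²] = Var + (mean)², giving I: 4.1; II: 103.22.
Overall E[X²] = 0.1·4.1 + 0.9·103.22 = 93.308.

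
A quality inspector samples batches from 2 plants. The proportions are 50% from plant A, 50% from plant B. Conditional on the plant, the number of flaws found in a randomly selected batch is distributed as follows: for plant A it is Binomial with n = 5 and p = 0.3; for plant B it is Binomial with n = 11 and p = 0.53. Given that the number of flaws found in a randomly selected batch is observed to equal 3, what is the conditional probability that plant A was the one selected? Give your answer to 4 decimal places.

0.6934

Likelihoods P(X=3 | ·): A: 0.1323; B: 0.0584917.
Posterior ∝ prior × likelihood. Numerator for A: 0.5·0.1323 = 0.06615.
Normalizing constant: 0.5·0.1323 + 0.5·0.0584917 = 0.0953959.
P(A | observation) = 0.06615 / 0.0953959 = 0.693426.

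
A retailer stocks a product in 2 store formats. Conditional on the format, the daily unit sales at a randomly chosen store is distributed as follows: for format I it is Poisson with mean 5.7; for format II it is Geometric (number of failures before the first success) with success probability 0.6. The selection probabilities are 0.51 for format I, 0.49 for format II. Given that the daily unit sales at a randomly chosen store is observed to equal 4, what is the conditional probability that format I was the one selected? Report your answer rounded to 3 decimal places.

Likelihoods P(X=4 | ·): I: 0.147167; II: 0.01536.
Posterior ∝ prior × likelihood. Numerator for I: 0.51·0.147167 = 0.075055.
Normalizing constant: 0.51·0.147167 + 0.49·0.01536 = 0.0825814.
P(I | observation) = 0.075055 / 0.0825814 = 0.908861.

0.909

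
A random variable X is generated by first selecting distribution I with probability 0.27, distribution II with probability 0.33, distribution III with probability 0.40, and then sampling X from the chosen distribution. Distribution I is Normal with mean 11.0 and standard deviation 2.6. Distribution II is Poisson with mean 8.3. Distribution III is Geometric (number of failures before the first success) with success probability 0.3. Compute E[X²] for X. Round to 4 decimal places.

65.2568

For each component E[X²] = Var + (mean)², giving I: 127.76; II: 77.19; III: 13.2222.
Overall E[X²] = 0.27·127.76 + 0.33·77.19 + 0.4·13.2222 = 65.2568.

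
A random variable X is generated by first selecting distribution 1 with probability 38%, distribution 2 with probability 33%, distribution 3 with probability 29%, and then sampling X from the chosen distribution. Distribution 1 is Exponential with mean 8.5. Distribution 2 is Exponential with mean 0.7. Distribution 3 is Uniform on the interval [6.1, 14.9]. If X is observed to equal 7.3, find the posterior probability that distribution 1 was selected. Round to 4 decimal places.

0.3649

Likelihoods f(7.3 | ·): 1: 0.0498424; 2: 4.22504e-05; 3: 0.113636.
Posterior ∝ prior × likelihood. Numerator for 1: 0.38·0.0498424 = 0.0189401.
Normalizing constant: 0.38·0.0498424 + 0.33·4.22504e-05 + 0.29·0.113636 = 0.0519086.
P(1 | observation) = 0.0189401 / 0.0519086 = 0.364874.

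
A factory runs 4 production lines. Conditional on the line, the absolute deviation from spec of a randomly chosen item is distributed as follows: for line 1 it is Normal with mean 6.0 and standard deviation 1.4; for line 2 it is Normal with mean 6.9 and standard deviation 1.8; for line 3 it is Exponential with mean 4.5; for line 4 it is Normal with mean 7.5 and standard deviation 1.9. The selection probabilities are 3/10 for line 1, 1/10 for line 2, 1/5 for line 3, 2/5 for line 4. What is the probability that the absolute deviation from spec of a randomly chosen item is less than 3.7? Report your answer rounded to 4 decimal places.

0.1400

Conditional on each line, P(X < 3.7): 1: 0.0502062; 2: 0.0377202; 3: 0.560546; 4: 0.0227501.
By total probability, P(X < 3.7) = 0.3·0.0502062 + 0.1·0.0377202 + 0.2·0.560546 + 0.4·0.0227501 = 0.140043.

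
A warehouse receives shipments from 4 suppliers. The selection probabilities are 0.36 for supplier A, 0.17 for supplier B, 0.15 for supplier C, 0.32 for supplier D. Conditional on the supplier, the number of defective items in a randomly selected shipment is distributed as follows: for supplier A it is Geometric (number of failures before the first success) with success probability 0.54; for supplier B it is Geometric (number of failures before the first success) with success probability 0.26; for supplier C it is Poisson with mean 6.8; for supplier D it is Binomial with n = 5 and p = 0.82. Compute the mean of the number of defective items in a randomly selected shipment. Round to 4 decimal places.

Component means — A: 0.851852; B: 2.84615; C: 6.8; D: 4.1.
E[X] = 0.36·0.851852 + 0.17·2.84615 + 0.15·6.8 + 0.32·4.1 = 3.12251.

3.1225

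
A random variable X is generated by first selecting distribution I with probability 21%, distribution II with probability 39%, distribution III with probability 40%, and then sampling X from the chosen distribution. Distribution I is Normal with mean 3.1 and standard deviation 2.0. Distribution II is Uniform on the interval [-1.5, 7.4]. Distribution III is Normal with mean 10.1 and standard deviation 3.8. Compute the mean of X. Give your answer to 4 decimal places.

Component means — I: 3.1; II: 2.95; III: 10.1.
E[X] = 0.21·3.1 + 0.39·2.95 + 0.4·10.1 = 5.8415.

5.8415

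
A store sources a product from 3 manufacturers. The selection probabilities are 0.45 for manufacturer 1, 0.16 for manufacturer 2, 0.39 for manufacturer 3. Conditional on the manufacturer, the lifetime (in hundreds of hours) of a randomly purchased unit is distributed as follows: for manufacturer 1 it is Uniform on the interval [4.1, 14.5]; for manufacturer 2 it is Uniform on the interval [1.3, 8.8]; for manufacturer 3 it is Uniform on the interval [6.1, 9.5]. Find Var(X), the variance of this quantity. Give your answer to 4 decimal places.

7.3490

Per component, 1: μ=9.3, E[X²]=95.5033; 2: μ=5.05, E[X²]=30.19; 3: μ=7.8, E[X²]=61.8033.
E[X] = 0.45·9.3 + 0.16·5.05 + 0.39·7.8 = 8.035.
E[X²] = 0.45·95.5033 + 0.16·30.19 + 0.39·61.8033 = 71.9102.
Var(X) = E[X²] − (E[X])² = 71.9102 − 64.5612 = 7.34897.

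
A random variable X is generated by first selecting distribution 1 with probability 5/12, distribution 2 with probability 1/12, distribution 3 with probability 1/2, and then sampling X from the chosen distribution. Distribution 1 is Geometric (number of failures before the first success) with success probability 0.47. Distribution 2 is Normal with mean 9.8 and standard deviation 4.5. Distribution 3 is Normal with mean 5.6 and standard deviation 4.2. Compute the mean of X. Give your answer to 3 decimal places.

Component means — 1: 1.12766; 2: 9.8; 3: 5.6.
E[X] = 0.416667·1.12766 + 0.0833333·9.8 + 0.5·5.6 = 4.08652.

4.087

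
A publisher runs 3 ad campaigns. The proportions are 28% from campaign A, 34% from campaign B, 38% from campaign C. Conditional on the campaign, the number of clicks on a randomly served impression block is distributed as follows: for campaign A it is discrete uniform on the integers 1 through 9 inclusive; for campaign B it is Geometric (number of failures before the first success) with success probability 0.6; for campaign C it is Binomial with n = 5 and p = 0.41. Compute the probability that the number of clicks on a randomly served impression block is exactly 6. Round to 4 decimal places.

Conditional on each campaign, P(X = 6): A: 0.111111; B: 0.0024576; C: 0.
By total probability, P(X = 6) = 0.28·0.111111 + 0.34·0.0024576 + 0.38·0 = 0.0319467.

0.0319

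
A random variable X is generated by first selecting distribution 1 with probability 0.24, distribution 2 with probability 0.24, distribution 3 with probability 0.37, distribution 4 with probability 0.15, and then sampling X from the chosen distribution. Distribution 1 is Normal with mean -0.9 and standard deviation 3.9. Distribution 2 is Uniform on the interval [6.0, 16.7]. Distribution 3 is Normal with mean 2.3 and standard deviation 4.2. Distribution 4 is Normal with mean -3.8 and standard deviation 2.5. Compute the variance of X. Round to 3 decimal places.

Per component, 1: μ=-0.9, E[X²]=16.02; 2: μ=11.35, E[X²]=138.363; 3: μ=2.3, E[X²]=22.93; 4: μ=-3.8, E[X²]=20.69.
E[X] = 0.24·-0.9 + 0.24·11.35 + 0.37·2.3 + 0.15·-3.8 = 2.789.
E[X²] = 0.24·16.02 + 0.24·138.363 + 0.37·22.93 + 0.15·20.69 = 48.6396.
Var(X) = E[X²] − (E[X])² = 48.6396 − 7.77852 = 40.8611.

40.861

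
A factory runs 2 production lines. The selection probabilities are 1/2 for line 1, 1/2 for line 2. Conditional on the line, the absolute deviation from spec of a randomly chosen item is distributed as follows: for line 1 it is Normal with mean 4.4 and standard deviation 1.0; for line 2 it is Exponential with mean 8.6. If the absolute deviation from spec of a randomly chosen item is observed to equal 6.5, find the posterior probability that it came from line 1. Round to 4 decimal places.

Likelihoods f(6.5 | ·): 1: 0.0439836; 2: 0.0546079.
Posterior ∝ prior × likelihood. Numerator for 1: 0.5·0.0439836 = 0.0219918.
Normalizing constant: 0.5·0.0439836 + 0.5·0.0546079 = 0.0492958.
P(1 | observation) = 0.0219918 / 0.0492958 = 0.446119.

0.4461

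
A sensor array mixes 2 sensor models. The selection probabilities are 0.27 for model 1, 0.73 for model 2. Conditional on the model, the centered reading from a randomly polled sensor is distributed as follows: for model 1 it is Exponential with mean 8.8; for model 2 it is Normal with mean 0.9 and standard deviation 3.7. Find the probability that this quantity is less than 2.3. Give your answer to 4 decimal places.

Conditional on each model, P(X < 2.3): 1: 0.229999; 2: 0.647425.
By total probability, P(X < 2.3) = 0.27·0.229999 + 0.73·0.647425 = 0.53472.

0.5347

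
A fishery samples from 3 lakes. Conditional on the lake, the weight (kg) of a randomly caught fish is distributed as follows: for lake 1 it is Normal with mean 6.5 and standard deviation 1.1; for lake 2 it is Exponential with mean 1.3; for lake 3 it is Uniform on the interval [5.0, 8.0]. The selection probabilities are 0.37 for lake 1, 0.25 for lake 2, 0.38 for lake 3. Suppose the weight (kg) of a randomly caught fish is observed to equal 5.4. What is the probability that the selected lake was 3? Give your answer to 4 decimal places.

Likelihoods f(5.4 | ·): 1: 0.219973; 2: 0.0120799; 3: 0.333333.
Posterior ∝ prior × likelihood. Numerator for 3: 0.38·0.333333 = 0.126667.
Normalizing constant: 0.37·0.219973 + 0.25·0.0120799 + 0.38·0.333333 = 0.211077.
P(3 | observation) = 0.126667 / 0.211077 = 0.600098.

0.6001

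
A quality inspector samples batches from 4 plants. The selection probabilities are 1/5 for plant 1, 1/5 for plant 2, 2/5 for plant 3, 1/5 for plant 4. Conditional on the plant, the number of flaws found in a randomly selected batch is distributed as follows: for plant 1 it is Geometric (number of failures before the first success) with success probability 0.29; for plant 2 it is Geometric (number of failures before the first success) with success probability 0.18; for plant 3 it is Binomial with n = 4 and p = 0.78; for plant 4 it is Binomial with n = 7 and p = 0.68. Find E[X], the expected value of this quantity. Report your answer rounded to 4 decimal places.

Component means — 1: 2.44828; 2: 4.55556; 3: 3.12; 4: 4.76.
E[X] = 0.2·2.44828 + 0.2·4.55556 + 0.4·3.12 + 0.2·4.76 = 3.60077.

3.6008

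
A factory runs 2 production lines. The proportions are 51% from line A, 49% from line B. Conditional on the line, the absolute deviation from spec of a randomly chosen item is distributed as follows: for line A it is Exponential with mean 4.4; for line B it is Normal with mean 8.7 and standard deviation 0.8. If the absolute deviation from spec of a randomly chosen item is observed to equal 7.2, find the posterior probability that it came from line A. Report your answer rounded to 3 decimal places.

0.349

Likelihoods f(7.2 | ·): A: 0.044247; B: 0.0859828.
Posterior ∝ prior × likelihood. Numerator for A: 0.51·0.044247 = 0.022566.
Normalizing constant: 0.51·0.044247 + 0.49·0.0859828 = 0.0646976.
P(A | observation) = 0.022566 / 0.0646976 = 0.348792.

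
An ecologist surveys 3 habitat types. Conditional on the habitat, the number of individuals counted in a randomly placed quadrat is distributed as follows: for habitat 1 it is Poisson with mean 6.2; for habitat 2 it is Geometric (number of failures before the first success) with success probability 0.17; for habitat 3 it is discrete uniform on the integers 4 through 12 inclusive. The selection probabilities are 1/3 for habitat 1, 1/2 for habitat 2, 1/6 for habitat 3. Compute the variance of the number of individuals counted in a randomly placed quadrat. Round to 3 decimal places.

Per component, 1: μ=6.2, E[X²]=44.64; 2: μ=4.88235, E[X²]=52.5571; 3: μ=8, E[X²]=70.6667.
E[X] = 0.333333·6.2 + 0.5·4.88235 + 0.166667·8 = 5.84118.
E[X²] = 0.333333·44.64 + 0.5·52.5571 + 0.166667·70.6667 = 52.9363.
Var(X) = E[X²] − (E[X])² = 52.9363 − 34.1193 = 18.817.

18.817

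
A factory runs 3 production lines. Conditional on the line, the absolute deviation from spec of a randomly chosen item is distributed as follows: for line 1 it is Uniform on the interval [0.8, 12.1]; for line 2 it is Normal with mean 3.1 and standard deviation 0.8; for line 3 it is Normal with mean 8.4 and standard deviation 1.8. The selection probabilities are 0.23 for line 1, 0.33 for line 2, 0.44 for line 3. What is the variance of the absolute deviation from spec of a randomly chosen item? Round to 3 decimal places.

Per component, 1: μ=6.45, E[X²]=52.2433; 2: μ=3.1, E[X²]=10.25; 3: μ=8.4, E[X²]=73.8.
E[X] = 0.23·6.45 + 0.33·3.1 + 0.44·8.4 = 6.2025.
E[X²] = 0.23·52.2433 + 0.33·10.25 + 0.44·73.8 = 47.8705.
Var(X) = E[X²] − (E[X])² = 47.8705 − 38.471 = 9.39946.

9.399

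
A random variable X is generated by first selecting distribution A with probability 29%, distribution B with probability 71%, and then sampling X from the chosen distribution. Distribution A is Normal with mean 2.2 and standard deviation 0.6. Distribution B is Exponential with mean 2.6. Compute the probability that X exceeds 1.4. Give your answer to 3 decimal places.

0.678

Conditional on each component, P(X > 1.4): A: 0.908789; B: 0.583645.
By total probability, P(X > 1.4) = 0.29·0.908789 + 0.71·0.583645 = 0.677937.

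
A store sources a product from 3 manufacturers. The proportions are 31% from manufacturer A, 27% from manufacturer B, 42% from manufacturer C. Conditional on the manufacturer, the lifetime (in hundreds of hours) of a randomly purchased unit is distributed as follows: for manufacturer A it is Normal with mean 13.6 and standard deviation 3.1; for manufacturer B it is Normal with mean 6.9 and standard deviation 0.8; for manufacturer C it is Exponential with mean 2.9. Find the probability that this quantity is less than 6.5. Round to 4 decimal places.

0.4621

Conditional on each manufacturer, P(X < 6.5): A: 0.0110013; B: 0.308538; C: 0.893688.
By total probability, P(X < 6.5) = 0.31·0.0110013 + 0.27·0.308538 + 0.42·0.893688 = 0.462065.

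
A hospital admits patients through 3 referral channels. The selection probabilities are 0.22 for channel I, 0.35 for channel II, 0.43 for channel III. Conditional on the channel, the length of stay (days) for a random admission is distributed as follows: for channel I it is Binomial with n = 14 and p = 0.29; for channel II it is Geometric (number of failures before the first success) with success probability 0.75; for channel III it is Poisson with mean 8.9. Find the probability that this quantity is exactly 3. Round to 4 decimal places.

Conditional on each channel, P(X = 3): I: 0.205181; II: 0.0117188; III: 0.016025.
By total probability, P(X = 3) = 0.22·0.205181 + 0.35·0.0117188 + 0.43·0.016025 = 0.0561321.

0.0561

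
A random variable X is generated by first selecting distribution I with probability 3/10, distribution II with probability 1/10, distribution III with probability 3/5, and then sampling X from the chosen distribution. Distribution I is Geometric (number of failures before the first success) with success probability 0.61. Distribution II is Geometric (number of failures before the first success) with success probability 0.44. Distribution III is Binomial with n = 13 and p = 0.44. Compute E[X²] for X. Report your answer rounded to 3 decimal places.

For each component E[X²] = Var + (mean)², giving I: 1.45687; II: 4.5124; III: 35.9216.
Overall E[X²] = 0.3·1.45687 + 0.1·4.5124 + 0.6·35.9216 = 22.4413.

22.441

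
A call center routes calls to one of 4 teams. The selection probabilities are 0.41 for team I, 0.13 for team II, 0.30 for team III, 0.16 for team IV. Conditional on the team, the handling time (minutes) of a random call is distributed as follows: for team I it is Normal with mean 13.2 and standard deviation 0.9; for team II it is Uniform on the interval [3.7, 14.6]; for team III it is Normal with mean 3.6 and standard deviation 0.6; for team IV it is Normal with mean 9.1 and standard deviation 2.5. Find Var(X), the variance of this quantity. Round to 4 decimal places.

18.6932

Per component, I: μ=13.2, E[X²]=175.05; II: μ=9.15, E[X²]=93.6233; III: μ=3.6, E[X²]=13.32; IV: μ=9.1, E[X²]=89.06.
E[X] = 0.41·13.2 + 0.13·9.15 + 0.3·3.6 + 0.16·9.1 = 9.1375.
E[X²] = 0.41·175.05 + 0.13·93.6233 + 0.3·13.32 + 0.16·89.06 = 102.187.
Var(X) = E[X²] − (E[X])² = 102.187 − 83.4939 = 18.6932.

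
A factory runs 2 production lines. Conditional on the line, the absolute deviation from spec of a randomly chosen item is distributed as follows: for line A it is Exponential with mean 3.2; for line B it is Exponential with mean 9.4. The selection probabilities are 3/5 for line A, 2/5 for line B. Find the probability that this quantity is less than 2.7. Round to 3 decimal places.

Conditional on each line, P(X < 2.7): A: 0.569905; B: 0.249664.
By total probability, P(X < 2.7) = 0.6·0.569905 + 0.4·0.249664 = 0.441809.

0.442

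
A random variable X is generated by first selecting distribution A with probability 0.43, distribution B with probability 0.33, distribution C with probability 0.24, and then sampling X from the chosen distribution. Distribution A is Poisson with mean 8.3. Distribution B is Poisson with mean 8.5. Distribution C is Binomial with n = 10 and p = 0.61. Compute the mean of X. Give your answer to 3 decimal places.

Component means — A: 8.3; B: 8.5; C: 6.1.
E[X] = 0.43·8.3 + 0.33·8.5 + 0.24·6.1 = 7.838.

7.838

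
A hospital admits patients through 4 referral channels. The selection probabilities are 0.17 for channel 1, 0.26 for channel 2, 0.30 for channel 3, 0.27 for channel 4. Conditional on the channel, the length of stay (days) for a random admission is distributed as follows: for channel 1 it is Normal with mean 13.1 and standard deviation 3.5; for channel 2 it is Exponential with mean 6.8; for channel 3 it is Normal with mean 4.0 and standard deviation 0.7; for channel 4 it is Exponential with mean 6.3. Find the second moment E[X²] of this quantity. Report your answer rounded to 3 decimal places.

81.681

For each component E[X²] = Var + (mean)², giving 1: 183.86; 2: 92.48; 3: 16.49; 4: 79.38.
Overall E[X²] = 0.17·183.86 + 0.26·92.48 + 0.3·16.49 + 0.27·79.38 = 81.6806.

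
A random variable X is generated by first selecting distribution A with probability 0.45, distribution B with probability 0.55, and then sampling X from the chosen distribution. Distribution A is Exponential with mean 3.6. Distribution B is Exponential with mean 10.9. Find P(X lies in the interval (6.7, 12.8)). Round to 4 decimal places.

0.1846

Conditional on each component, P(6.7 < X < 12.8): A: 0.126934; B: 0.231783.
By total probability, P(6.7 < X < 12.8) = 0.45·0.126934 + 0.55·0.231783 = 0.184601.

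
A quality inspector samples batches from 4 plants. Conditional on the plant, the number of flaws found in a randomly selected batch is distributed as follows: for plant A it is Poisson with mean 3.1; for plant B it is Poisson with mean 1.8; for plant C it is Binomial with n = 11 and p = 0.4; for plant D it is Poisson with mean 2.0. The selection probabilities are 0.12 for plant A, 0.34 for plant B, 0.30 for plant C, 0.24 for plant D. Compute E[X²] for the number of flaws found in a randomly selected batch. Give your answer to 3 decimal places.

For each component E[X²] = Var + (mean)², giving A: 12.71; B: 5.04; C: 22; D: 6.
Overall E[X²] = 0.12·12.71 + 0.34·5.04 + 0.3·22 + 0.24·6 = 11.2788.

11.279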